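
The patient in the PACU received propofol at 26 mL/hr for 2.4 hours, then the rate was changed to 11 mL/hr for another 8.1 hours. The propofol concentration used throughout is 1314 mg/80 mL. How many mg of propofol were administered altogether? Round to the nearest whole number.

Concentration = 1314 mg ÷ 80 mL = 16.425 mg/mL
Stage 1: 26 mL/hr × 2.4 hr = 62.4 mL → 62.4 mL × 16.425 mg/mL = 1024.92 mg
Stage 2: 11 mL/hr × 8.1 hr = 89.1 mL → 89.1 mL × 16.425 mg/mL = 1463.467 mg
Total = 1024.92 + 1463.467 = 2488.388 mg

2488 mg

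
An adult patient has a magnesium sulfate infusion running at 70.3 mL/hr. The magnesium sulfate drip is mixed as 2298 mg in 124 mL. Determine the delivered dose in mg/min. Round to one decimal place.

21.7 mg/min

Concentration = 2298 mg ÷ 124 mL = 18.53226 mg/mL
Drug rate = 70.3 mL/hr × 18.53226 mg/mL = 1302.818 mg/hr
1302.818 mg/hr ÷ 60 min/hr = 21.71363 mg/min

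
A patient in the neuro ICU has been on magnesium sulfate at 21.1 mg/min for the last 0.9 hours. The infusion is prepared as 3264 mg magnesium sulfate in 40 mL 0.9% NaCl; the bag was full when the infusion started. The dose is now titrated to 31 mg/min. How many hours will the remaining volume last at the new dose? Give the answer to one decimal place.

1.1 hours

Initial rate:
21.1 mg/min × 60 min/hr = 1266 mg/hr
Concentration = 3264 mg ÷ 40 mL = 81.6 mg/mL
Rate = 1266 mg/hr ÷ 81.6 mg/mL = 15.51471 mL/hr
Volume infused so far = 15.51471 mL/hr × 0.9 hr = 13.96324 mL
Volume remaining = 40 − 13.96324 = 26.03676 mL
New rate:
31 mg/min × 60 min/hr = 1860 mg/hr
Rate = 1860 mg/hr ÷ 81.6 mg/mL = 22.79412 mL/hr
Time remaining = 26.03676 mL ÷ 22.79412 mL/hr = 1.142258 hr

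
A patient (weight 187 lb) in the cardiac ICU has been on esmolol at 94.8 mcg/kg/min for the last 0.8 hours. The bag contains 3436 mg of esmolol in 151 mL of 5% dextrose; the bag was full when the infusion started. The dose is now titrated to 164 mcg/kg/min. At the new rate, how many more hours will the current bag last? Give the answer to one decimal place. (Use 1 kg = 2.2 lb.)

Initial rate:
Weight = 187 lb ÷ 2.2 lb/kg = 85 kg
Dose = 94.8 mcg/kg/min × 85 kg = 8058 mcg/min
8058 mcg/min × 60 min/hr = 483480 mcg/hr
Concentration = 3436 mg ÷ 151 mL = 22.75497 mg/mL = 22754.97 mcg/mL
Rate = 483480 mcg/hr ÷ 22754.97 mcg/mL = 21.24723 mL/hr
Volume infused so far = 21.24723 mL/hr × 0.8 hr = 16.99778 mL
Volume remaining = 151 − 16.99778 = 134.0022 mL
New rate:
Dose = 164 mcg/kg/min × 85 kg = 13940 mcg/min
13940 mcg/min × 60 min/hr = 836400 mcg/hr
Rate = 836400 mcg/hr ÷ 22754.97 mcg/mL = 36.75681 mL/hr
Time remaining = 134.0022 mL ÷ 36.75681 mL/hr = 3.645643 hr

3.6 hours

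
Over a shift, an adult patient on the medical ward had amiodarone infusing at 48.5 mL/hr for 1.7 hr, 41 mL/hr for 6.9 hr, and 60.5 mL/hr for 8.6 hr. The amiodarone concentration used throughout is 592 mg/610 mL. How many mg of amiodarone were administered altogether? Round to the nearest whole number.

Concentration = 592 mg ÷ 610 mL = 0.9704918 mg/mL
Stage 1: 48.5 mL/hr × 1.7 hr = 82.45 mL → 82.45 mL × 0.9704918 mg/mL = 80.01705 mg
Stage 2: 41 mL/hr × 6.9 hr = 282.9 mL → 282.9 mL × 0.9704918 mg/mL = 274.5521 mg
Stage 3: 60.5 mL/hr × 8.6 hr = 520.3 mL → 520.3 mL × 0.9704918 mg/mL = 504.9469 mg
Total = 80.01705 + 274.5521 + 504.9469 = 859.5161 mg

860 mg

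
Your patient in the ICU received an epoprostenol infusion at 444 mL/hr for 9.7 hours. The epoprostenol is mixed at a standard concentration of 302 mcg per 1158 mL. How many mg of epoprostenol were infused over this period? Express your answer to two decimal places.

Concentration = 302 mcg ÷ 1158 mL = 0.2607945 mcg/mL = 260.7945 ng/mL
Drug rate = 444 mL/hr × 260.7945 ng/mL = 115792.7 ng/hr
Total = 115792.7 ng/hr × 9.7 hr = 1123190 ng = 1.12319 mg

1.12 mg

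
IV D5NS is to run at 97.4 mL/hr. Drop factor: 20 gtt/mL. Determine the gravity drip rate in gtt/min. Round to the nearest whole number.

97.4 mL/hr ÷ 60 min/hr = 1.623333 mL/min
1.623333 mL/min × 20 gtt/mL = 32.46667 gtt/min

32 gtt/min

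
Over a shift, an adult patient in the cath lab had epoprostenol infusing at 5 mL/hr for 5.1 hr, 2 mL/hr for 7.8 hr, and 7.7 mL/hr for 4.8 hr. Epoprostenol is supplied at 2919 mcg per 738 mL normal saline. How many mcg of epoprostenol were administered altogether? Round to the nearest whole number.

309 mcg

Concentration = 2919 mcg ÷ 738 mL = 3.955285 mcg/mL
Stage 1: 5 mL/hr × 5.1 hr = 25.5 mL → 25.5 mL × 3.955285 mcg/mL = 100.8598 mcg
Stage 2: 2 mL/hr × 7.8 hr = 15.6 mL → 15.6 mL × 3.955285 mcg/mL = 61.70244 mcg
Stage 3: 7.7 mL/hr × 4.8 hr = 36.96 mL → 36.96 mL × 3.955285 mcg/mL = 146.1873 mcg
Total = 100.8598 + 61.70244 + 146.1873 = 308.7495 mcg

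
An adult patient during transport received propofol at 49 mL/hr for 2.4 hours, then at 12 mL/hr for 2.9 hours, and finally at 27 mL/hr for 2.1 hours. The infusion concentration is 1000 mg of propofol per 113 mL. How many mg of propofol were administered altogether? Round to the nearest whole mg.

Concentration = 1000 mg ÷ 113 mL = 8.849558 mg/mL
Stage 1: 49 mL/hr × 2.4 hr = 117.6 mL → 117.6 mL × 8.849558 mg/mL = 1040.708 mg
Stage 2: 12 mL/hr × 2.9 hr = 34.8 mL → 34.8 mL × 8.849558 mg/mL = 307.9646 mg
Stage 3: 27 mL/hr × 2.1 hr = 56.7 mL → 56.7 mL × 8.849558 mg/mL = 501.7699 mg
Total = 1040.708 + 307.9646 + 501.7699 = 1850.442 mg

1850 mg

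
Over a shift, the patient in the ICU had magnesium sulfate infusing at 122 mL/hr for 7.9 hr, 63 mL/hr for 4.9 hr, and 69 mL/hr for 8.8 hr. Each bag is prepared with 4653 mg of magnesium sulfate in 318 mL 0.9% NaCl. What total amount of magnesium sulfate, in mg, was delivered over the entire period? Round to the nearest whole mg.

Concentration = 4653 mg ÷ 318 mL = 14.63208 mg/mL
Stage 1: 122 mL/hr × 7.9 hr = 963.8 mL → 963.8 mL × 14.63208 mg/mL = 14102.39 mg
Stage 2: 63 mL/hr × 4.9 hr = 308.7 mL → 308.7 mL × 14.63208 mg/mL = 4516.922 mg
Stage 3: 69 mL/hr × 8.8 hr = 607.2 mL → 607.2 mL × 14.63208 mg/mL = 8884.596 mg
Total = 14102.39 + 4516.922 + 8884.596 = 27503.91 mg

27504 mg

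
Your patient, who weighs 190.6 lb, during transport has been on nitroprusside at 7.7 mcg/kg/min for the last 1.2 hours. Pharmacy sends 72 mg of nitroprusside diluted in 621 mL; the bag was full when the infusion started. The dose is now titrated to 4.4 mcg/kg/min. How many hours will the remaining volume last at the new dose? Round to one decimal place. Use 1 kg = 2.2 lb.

Initial rate:
Weight = 190.6 lb ÷ 2.2 lb/kg = 86.63636 kg
Dose = 7.7 mcg/kg/min × 86.63636 kg = 667.1 mcg/min
667.1 mcg/min × 60 min/hr = 40026 mcg/hr
Concentration = 72 mg ÷ 621 mL = 0.115942 mg/mL = 115.942 mcg/mL
Rate = 40026 mcg/hr ÷ 115.942 mcg/mL = 345.2242 mL/hr
Volume infused so far = 345.2242 mL/hr × 1.2 hr = 414.2691 mL
Volume remaining = 621 − 414.2691 = 206.7309 mL
New rate:
Dose = 4.4 mcg/kg/min × 86.63636 kg = 381.2 mcg/min
381.2 mcg/min × 60 min/hr = 22872 mcg/hr
Rate = 22872 mcg/hr ÷ 115.942 mcg/mL = 197.271 mL/hr
Time remaining = 206.7309 mL ÷ 197.271 mL/hr = 1.047954 hr

1.0 hours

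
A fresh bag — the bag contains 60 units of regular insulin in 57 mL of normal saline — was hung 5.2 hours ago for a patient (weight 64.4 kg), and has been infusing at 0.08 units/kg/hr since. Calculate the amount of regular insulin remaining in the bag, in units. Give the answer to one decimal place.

Dose = 0.08 units/kg/hr × 64.4 kg = 5.152 units/hr
Concentration = 60 units ÷ 57 mL = 1.052632 units/mL
Rate = 5.152 units/hr ÷ 1.052632 units/mL = 4.8944 mL/hr
Volume infused = 4.8944 mL/hr × 5.2 hr = 25.45088 mL
Volume remaining = 57 − 25.45088 = 31.54912 mL
Drug remaining = 31.54912 mL × 1.052632 units/mL = 33.2096 units

33.2 units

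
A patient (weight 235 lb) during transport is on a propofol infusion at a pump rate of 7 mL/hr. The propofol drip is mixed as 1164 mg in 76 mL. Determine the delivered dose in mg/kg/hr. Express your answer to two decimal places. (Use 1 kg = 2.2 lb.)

Weight = 235 lb ÷ 2.2 lb/kg = 106.8182 kg
Concentration = 1164 mg ÷ 76 mL = 15.31579 mg/mL
Drug rate = 7 mL/hr × 15.31579 mg/mL = 107.2105 mg/hr
107.2105 mg/hr ÷ 106.8182 kg = 1.003673 mg/kg/hr

1.00 mg/kg/hr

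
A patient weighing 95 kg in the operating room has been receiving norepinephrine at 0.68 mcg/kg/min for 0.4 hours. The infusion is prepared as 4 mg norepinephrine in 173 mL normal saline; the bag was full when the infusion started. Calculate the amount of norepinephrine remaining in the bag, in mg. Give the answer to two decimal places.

2.45 mg

Dose = 0.68 mcg/kg/min × 95 kg = 64.6 mcg/min
64.6 mcg/min × 60 min/hr = 3876 mcg/hr
Concentration = 4 mg ÷ 173 mL = 0.02312139 mg/mL = 23.12139 mcg/mL
Rate = 3876 mcg/hr ÷ 23.12139 mcg/mL = 167.637 mL/hr
Volume infused = 167.637 mL/hr × 0.4 hr = 67.0548 mL
Volume remaining = 173 − 67.0548 = 105.9452 mL
Drug remaining = 105.9452 mL × 23.12139 mcg/mL = 2449.6 mcg = 2.4496 mg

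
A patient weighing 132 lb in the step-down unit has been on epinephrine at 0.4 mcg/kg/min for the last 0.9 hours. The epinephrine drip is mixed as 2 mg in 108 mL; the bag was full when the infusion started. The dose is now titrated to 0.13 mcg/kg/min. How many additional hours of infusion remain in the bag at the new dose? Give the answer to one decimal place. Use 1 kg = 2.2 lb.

Initial rate:
Weight = 132 lb ÷ 2.2 lb/kg = 60 kg
Dose = 0.4 mcg/kg/min × 60 kg = 24 mcg/min
24 mcg/min × 60 min/hr = 1440 mcg/hr
Concentration = 2 mg ÷ 108 mL = 0.01851852 mg/mL = 18.51852 mcg/mL
Rate = 1440 mcg/hr ÷ 18.51852 mcg/mL = 77.76 mL/hr
Volume infused so far = 77.76 mL/hr × 0.9 hr = 69.984 mL
Volume remaining = 108 − 69.984 = 38.016 mL
New rate:
Dose = 0.13 mcg/kg/min × 60 kg = 7.8 mcg/min
7.8 mcg/min × 60 min/hr = 468 mcg/hr
Rate = 468 mcg/hr ÷ 18.51852 mcg/mL = 25.272 mL/hr
Time remaining = 38.016 mL ÷ 25.272 mL/hr = 1.504274 hr

1.5 hours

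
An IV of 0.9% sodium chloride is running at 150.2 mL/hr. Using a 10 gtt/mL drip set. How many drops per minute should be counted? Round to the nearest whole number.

150.2 mL/hr ÷ 60 min/hr = 2.503333 mL/min
2.503333 mL/min × 10 gtt/mL = 25.03333 gtt/min

25 gtt/min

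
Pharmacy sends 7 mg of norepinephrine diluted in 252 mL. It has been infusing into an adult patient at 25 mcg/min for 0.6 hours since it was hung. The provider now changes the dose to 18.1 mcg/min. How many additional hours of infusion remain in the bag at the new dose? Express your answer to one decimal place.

5.6 hours

Initial rate:
25 mcg/min × 60 min/hr = 1500 mcg/hr
Concentration = 7 mg ÷ 252 mL = 0.02777778 mg/mL = 27.77778 mcg/mL
Rate = 1500 mcg/hr ÷ 27.77778 mcg/mL = 54 mL/hr
Volume infused so far = 54 mL/hr × 0.6 hr = 32.4 mL
Volume remaining = 252 − 32.4 = 219.6 mL
New rate:
18.1 mcg/min × 60 min/hr = 1086 mcg/hr
Rate = 1086 mcg/hr ÷ 27.77778 mcg/mL = 39.096 mL/hr
Time remaining = 219.6 mL ÷ 39.096 mL/hr = 5.616943 hr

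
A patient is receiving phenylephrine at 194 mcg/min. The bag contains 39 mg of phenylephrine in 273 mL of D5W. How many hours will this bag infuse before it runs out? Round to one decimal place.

3.4 hours

194 mcg/min × 60 min/hr = 11640 mcg/hr
Concentration = 39 mg ÷ 273 mL = 0.1428571 mg/mL = 142.8571 mcg/mL
Rate = 11640 mcg/hr ÷ 142.8571 mcg/mL = 81.48 mL/hr
Duration = 273 mL ÷ 81.48 mL/hr = 3.350515 hr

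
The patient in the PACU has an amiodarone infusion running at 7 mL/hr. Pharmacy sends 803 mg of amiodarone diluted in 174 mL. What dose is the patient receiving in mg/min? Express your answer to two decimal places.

Concentration = 803 mg ÷ 174 mL = 4.614943 mg/mL
Drug rate = 7 mL/hr × 4.614943 mg/mL = 32.3046 mg/hr
32.3046 mg/hr ÷ 60 min/hr = 0.53841 mg/min

0.54 mg/min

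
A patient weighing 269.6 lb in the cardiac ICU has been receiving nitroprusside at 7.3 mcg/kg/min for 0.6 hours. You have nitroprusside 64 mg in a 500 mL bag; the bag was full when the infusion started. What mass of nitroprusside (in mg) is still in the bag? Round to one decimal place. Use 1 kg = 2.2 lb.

Weight = 269.6 lb ÷ 2.2 lb/kg = 122.5455 kg
Dose = 7.3 mcg/kg/min × 122.5455 kg = 894.5818 mcg/min
894.5818 mcg/min × 60 min/hr = 53674.91 mcg/hr
Concentration = 64 mg ÷ 500 mL = 0.128 mg/mL = 128 mcg/mL
Rate = 53674.91 mcg/hr ÷ 128 mcg/mL = 419.3352 mL/hr
Volume infused = 419.3352 mL/hr × 0.6 hr = 251.6011 mL
Volume remaining = 500 − 251.6011 = 248.3989 mL
Drug remaining = 248.3989 mL × 128 mcg/mL = 31795.05 mcg = 31.79505 mg

31.8 mg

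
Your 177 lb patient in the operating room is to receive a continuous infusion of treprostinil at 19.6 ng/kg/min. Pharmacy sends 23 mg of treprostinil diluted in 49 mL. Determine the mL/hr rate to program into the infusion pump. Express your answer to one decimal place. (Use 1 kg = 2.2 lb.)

Weight = 177 lb ÷ 2.2 lb/kg = 80.45455 kg
Dose = 19.6 ng/kg/min × 80.45455 kg = 1576.909 ng/min
1576.909 ng/min × 60 min/hr = 94614.55 ng/hr
Concentration = 23 mg ÷ 49 mL = 0.4693878 mg/mL = 469387.8 ng/mL
Rate = 94614.55 ng/hr ÷ 469387.8 ng/mL = 0.2015701 mL/hr

0.2 mL/hr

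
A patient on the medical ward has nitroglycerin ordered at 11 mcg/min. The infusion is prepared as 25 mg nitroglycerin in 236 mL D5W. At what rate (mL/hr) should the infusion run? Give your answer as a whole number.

11 mcg/min × 60 min/hr = 660 mcg/hr
Concentration = 25 mg ÷ 236 mL = 0.1059322 mg/mL = 105.9322 mcg/mL
Rate = 660 mcg/hr ÷ 105.9322 mcg/mL = 6.2304 mL/hr

6 mL/hr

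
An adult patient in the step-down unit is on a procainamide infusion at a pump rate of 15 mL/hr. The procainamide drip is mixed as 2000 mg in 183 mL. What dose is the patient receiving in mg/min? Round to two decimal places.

2.73 mg/min

Concentration = 2000 mg ÷ 183 mL = 10.92896 mg/mL
Drug rate = 15 mL/hr × 10.92896 mg/mL = 163.9344 mg/hr
163.9344 mg/hr ÷ 60 min/hr = 2.73224 mg/min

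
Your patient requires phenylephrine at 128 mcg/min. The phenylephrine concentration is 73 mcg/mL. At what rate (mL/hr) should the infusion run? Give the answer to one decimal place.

128 mcg/min × 60 min/hr = 7680 mcg/hr
Rate = 7680 mcg/hr ÷ 73 mcg/mL = 105.2055 mL/hr

105.2 mL/hr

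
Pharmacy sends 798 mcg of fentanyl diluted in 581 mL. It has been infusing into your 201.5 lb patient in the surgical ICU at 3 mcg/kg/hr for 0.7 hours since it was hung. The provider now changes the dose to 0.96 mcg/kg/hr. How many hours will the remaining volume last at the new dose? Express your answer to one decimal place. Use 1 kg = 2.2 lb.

Initial rate:
Weight = 201.5 lb ÷ 2.2 lb/kg = 91.59091 kg
Dose = 3 mcg/kg/hr × 91.59091 kg = 274.7727 mcg/hr
Concentration = 798 mcg ÷ 581 mL = 1.373494 mcg/mL
Rate = 274.7727 mcg/hr ÷ 1.373494 mcg/mL = 200.0538 mL/hr
Volume infused so far = 200.0538 mL/hr × 0.7 hr = 140.0377 mL
Volume remaining = 581 − 140.0377 = 440.9623 mL
New rate:
Dose = 0.96 mcg/kg/hr × 91.59091 kg = 87.92727 mcg/hr
Rate = 87.92727 mcg/hr ÷ 1.373494 mcg/mL = 64.01722 mL/hr
Time remaining = 440.9623 mL ÷ 64.01722 mL/hr = 6.888182 hr

6.9 hours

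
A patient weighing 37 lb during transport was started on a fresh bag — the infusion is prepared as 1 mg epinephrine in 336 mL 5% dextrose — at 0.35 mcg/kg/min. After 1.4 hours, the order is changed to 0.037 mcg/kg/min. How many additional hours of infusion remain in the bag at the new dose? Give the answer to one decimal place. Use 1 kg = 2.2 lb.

13.5 hours

Initial rate:
Weight = 37 lb ÷ 2.2 lb/kg = 16.81818 kg
Dose = 0.35 mcg/kg/min × 16.81818 kg = 5.886364 mcg/min
5.886364 mcg/min × 60 min/hr = 353.1818 mcg/hr
Concentration = 1 mg ÷ 336 mL = 0.00297619 mg/mL = 2.97619 mcg/mL
Rate = 353.1818 mcg/hr ÷ 2.97619 mcg/mL = 118.6691 mL/hr
Volume infused so far = 118.6691 mL/hr × 1.4 hr = 166.1367 mL
Volume remaining = 336 − 166.1367 = 169.8633 mL
New rate:
Dose = 0.037 mcg/kg/min × 16.81818 kg = 0.6222727 mcg/min
0.6222727 mcg/min × 60 min/hr = 37.33636 mcg/hr
Rate = 37.33636 mcg/hr ÷ 2.97619 mcg/mL = 12.54502 mL/hr
Time remaining = 169.8633 mL ÷ 12.54502 mL/hr = 13.5403 hr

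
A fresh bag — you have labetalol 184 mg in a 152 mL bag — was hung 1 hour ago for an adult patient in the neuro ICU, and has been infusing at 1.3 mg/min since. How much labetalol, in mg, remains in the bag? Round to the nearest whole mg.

106 mg

1.3 mg/min × 60 min/hr = 78 mg/hr
Concentration = 184 mg ÷ 152 mL = 1.210526 mg/mL
Rate = 78 mg/hr ÷ 1.210526 mg/mL = 64.43478 mL/hr
Volume infused = 64.43478 mL/hr × 1 hr = 64.43478 mL
Volume remaining = 152 − 64.43478 = 87.56522 mL
Drug remaining = 87.56522 mL × 1.210526 mg/mL = 106 mg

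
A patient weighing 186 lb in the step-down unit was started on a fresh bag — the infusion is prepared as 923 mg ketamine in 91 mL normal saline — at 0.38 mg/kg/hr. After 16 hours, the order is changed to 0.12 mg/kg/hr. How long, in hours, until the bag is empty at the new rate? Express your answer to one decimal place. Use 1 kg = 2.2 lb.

Initial rate:
Weight = 186 lb ÷ 2.2 lb/kg = 84.54545 kg
Dose = 0.38 mg/kg/hr × 84.54545 kg = 32.12727 mg/hr
Concentration = 923 mg ÷ 91 mL = 10.14286 mg/mL
Rate = 32.12727 mg/hr ÷ 10.14286 mg/mL = 3.167478 mL/hr
Volume infused so far = 3.167478 mL/hr × 16 hr = 50.67964 mL
Volume remaining = 91 − 50.67964 = 40.32036 mL
New rate:
Dose = 0.12 mg/kg/hr × 84.54545 kg = 10.14545 mg/hr
Rate = 10.14545 mg/hr ÷ 10.14286 mg/mL = 1.000256 mL/hr
Time remaining = 40.32036 mL ÷ 1.000256 mL/hr = 40.31004 hr

40.3 hours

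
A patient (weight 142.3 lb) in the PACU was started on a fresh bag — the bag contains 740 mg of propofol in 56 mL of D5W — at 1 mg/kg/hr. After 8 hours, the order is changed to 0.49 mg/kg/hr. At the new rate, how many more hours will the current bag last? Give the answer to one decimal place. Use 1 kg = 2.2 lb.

7.0 hours

Initial rate:
Weight = 142.3 lb ÷ 2.2 lb/kg = 64.68182 kg
Dose = 1 mg/kg/hr × 64.68182 kg = 64.68182 mg/hr
Concentration = 740 mg ÷ 56 mL = 13.21429 mg/mL
Rate = 64.68182 mg/hr ÷ 13.21429 mg/mL = 4.89484 mL/hr
Volume infused so far = 4.89484 mL/hr × 8 hr = 39.15872 mL
Volume remaining = 56 − 39.15872 = 16.84128 mL
New rate:
Dose = 0.49 mg/kg/hr × 64.68182 kg = 31.69409 mg/hr
Rate = 31.69409 mg/hr ÷ 13.21429 mg/mL = 2.398472 mL/hr
Time remaining = 16.84128 mL ÷ 2.398472 mL/hr = 7.02167 hr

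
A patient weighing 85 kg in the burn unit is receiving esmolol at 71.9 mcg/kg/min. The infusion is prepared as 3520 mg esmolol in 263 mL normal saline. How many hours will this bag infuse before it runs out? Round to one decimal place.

9.6 hours

Dose = 71.9 mcg/kg/min × 85 kg = 6111.5 mcg/min
6111.5 mcg/min × 60 min/hr = 366690 mcg/hr
Concentration = 3520 mg ÷ 263 mL = 13.38403 mg/mL = 13384.03 mcg/mL
Rate = 366690 mcg/hr ÷ 13384.03 mcg/mL = 27.39758 mL/hr
Duration = 263 mL ÷ 27.39758 mL/hr = 9.599389 hr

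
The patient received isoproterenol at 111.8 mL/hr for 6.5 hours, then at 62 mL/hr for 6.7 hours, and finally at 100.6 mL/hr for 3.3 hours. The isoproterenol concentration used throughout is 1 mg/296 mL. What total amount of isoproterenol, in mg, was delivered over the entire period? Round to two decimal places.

Concentration = 1 mg ÷ 296 mL = 0.003378378 mg/mL
Stage 1: 111.8 mL/hr × 6.5 hr = 726.7 mL → 726.7 mL × 0.003378378 mg/mL = 2.455068 mg
Stage 2: 62 mL/hr × 6.7 hr = 415.4 mL → 415.4 mL × 0.003378378 mg/mL = 1.403378 mg
Stage 3: 100.6 mL/hr × 3.3 hr = 331.98 mL → 331.98 mL × 0.003378378 mg/mL = 1.121554 mg
Total = 2.455068 + 1.403378 + 1.121554 = 4.98 mg

4.98 mg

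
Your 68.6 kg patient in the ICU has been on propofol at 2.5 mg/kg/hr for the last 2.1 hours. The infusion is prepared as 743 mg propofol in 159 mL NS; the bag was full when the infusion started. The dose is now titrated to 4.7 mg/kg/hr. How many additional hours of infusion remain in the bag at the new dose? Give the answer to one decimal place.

1.2 hours

Initial rate:
Dose = 2.5 mg/kg/hr × 68.6 kg = 171.5 mg/hr
Concentration = 743 mg ÷ 159 mL = 4.672956 mg/mL
Rate = 171.5 mg/hr ÷ 4.672956 mg/mL = 36.70054 mL/hr
Volume infused so far = 36.70054 mL/hr × 2.1 hr = 77.07113 mL
Volume remaining = 159 − 77.07113 = 81.92887 mL
New rate:
Dose = 4.7 mg/kg/hr × 68.6 kg = 322.42 mg/hr
Rate = 322.42 mg/hr ÷ 4.672956 mg/mL = 68.99701 mL/hr
Time remaining = 81.92887 mL ÷ 68.99701 mL/hr = 1.187426 hr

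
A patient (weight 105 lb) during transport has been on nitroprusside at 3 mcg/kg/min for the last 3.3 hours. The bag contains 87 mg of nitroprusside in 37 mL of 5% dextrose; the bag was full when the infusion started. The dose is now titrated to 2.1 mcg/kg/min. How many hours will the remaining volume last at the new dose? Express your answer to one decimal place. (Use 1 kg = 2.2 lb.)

9.8 hours

Initial rate:
Weight = 105 lb ÷ 2.2 lb/kg = 47.72727 kg
Dose = 3 mcg/kg/min × 47.72727 kg = 143.1818 mcg/min
143.1818 mcg/min × 60 min/hr = 8590.909 mcg/hr
Concentration = 87 mg ÷ 37 mL = 2.351351 mg/mL = 2351.351 mcg/mL
Rate = 8590.909 mcg/hr ÷ 2351.351 mcg/mL = 3.653605 mL/hr
Volume infused so far = 3.653605 mL/hr × 3.3 hr = 12.0569 mL
Volume remaining = 37 − 12.0569 = 24.9431 mL
New rate:
Dose = 2.1 mcg/kg/min × 47.72727 kg = 100.2273 mcg/min
100.2273 mcg/min × 60 min/hr = 6013.636 mcg/hr
Rate = 6013.636 mcg/hr ÷ 2351.351 mcg/mL = 2.557524 mL/hr
Time remaining = 24.9431 mL ÷ 2.557524 mL/hr = 9.752834 hr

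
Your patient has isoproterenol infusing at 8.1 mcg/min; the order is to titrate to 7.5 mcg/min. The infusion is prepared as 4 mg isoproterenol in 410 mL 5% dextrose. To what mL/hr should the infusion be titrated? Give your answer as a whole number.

7.5 mcg/min × 60 min/hr = 450 mcg/hr
Concentration = 4 mg ÷ 410 mL = 0.009756098 mg/mL = 9.756098 mcg/mL
Rate = 450 mcg/hr ÷ 9.756098 mcg/mL = 46.125 mL/hr

46 mL/hr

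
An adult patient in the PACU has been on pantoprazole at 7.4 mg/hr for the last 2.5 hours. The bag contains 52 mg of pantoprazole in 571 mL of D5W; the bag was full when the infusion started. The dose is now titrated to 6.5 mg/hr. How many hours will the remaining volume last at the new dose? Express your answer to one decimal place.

5.2 hours

Initial rate:
Concentration = 52 mg ÷ 571 mL = 0.0910683 mg/mL
Rate = 7.4 mg/hr ÷ 0.0910683 mg/mL = 81.25769 mL/hr
Volume infused so far = 81.25769 mL/hr × 2.5 hr = 203.1442 mL
Volume remaining = 571 − 203.1442 = 367.8558 mL
New rate:
Rate = 6.5 mg/hr ÷ 0.0910683 mg/mL = 71.375 mL/hr
Time remaining = 367.8558 mL ÷ 71.375 mL/hr = 5.153846 hr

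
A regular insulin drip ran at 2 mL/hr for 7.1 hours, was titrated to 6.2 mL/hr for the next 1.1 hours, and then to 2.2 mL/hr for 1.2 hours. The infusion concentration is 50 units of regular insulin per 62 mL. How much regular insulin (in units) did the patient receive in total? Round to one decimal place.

Concentration = 50 units ÷ 62 mL = 0.8064516 units/mL
Stage 1: 2 mL/hr × 7.1 hr = 14.2 mL → 14.2 mL × 0.8064516 units/mL = 11.45161 units
Stage 2: 6.2 mL/hr × 1.1 hr = 6.82 mL → 6.82 mL × 0.8064516 units/mL = 5.5 units
Stage 3: 2.2 mL/hr × 1.2 hr = 2.64 mL → 2.64 mL × 0.8064516 units/mL = 2.129032 units
Total = 11.45161 + 5.5 + 2.129032 = 19.08065 units

19.1 units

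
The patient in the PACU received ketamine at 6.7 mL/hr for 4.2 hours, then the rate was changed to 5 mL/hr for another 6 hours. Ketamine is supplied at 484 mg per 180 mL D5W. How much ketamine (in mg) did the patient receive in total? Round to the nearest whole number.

Concentration = 484 mg ÷ 180 mL = 2.688889 mg/mL
Stage 1: 6.7 mL/hr × 4.2 hr = 28.14 mL → 28.14 mL × 2.688889 mg/mL = 75.66533 mg
Stage 2: 5 mL/hr × 6 hr = 30 mL → 30 mL × 2.688889 mg/mL = 80.66667 mg
Total = 75.66533 + 80.66667 = 156.332 mg

156 mg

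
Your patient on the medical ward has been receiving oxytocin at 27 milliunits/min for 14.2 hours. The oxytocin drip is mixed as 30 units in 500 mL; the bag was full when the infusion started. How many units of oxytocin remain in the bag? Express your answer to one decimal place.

7.0 units

27 milliunits/min × 60 min/hr = 1620 milliunits/hr
Concentration = 30 units ÷ 500 mL = 0.06 units/mL = 60 milliunits/mL
Rate = 1620 milliunits/hr ÷ 60 milliunits/mL = 27 mL/hr
Volume infused = 27 mL/hr × 14.2 hr = 383.4 mL
Volume remaining = 500 − 383.4 = 116.6 mL
Drug remaining = 116.6 mL × 60 milliunits/mL = 6996 milliunits = 6.996 units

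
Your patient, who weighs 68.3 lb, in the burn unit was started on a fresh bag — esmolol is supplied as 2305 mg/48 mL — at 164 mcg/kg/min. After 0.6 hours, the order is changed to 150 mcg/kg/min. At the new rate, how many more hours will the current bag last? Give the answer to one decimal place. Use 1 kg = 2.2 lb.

Initial rate:
Weight = 68.3 lb ÷ 2.2 lb/kg = 31.04545 kg
Dose = 164 mcg/kg/min × 31.04545 kg = 5091.455 mcg/min
5091.455 mcg/min × 60 min/hr = 305487.3 mcg/hr
Concentration = 2305 mg ÷ 48 mL = 48.02083 mg/mL = 48020.83 mcg/mL
Rate = 305487.3 mcg/hr ÷ 48020.83 mcg/mL = 6.361557 mL/hr
Volume infused so far = 6.361557 mL/hr × 0.6 hr = 3.816934 mL
Volume remaining = 48 − 3.816934 = 44.18307 mL
New rate:
Dose = 150 mcg/kg/min × 31.04545 kg = 4656.818 mcg/min
4656.818 mcg/min × 60 min/hr = 279409.1 mcg/hr
Rate = 279409.1 mcg/hr ÷ 48020.83 mcg/mL = 5.818497 mL/hr
Time remaining = 44.18307 mL ÷ 5.818497 mL/hr = 7.593553 hr

7.6 hours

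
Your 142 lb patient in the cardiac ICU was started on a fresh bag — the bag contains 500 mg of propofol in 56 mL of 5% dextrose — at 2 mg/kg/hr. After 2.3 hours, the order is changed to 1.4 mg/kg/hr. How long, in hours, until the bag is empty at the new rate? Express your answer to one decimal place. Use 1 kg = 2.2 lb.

Initial rate:
Weight = 142 lb ÷ 2.2 lb/kg = 64.54545 kg
Dose = 2 mg/kg/hr × 64.54545 kg = 129.0909 mg/hr
Concentration = 500 mg ÷ 56 mL = 8.928571 mg/mL
Rate = 129.0909 mg/hr ÷ 8.928571 mg/mL = 14.45818 mL/hr
Volume infused so far = 14.45818 mL/hr × 2.3 hr = 33.25382 mL
Volume remaining = 56 − 33.25382 = 22.74618 mL
New rate:
Dose = 1.4 mg/kg/hr × 64.54545 kg = 90.36364 mg/hr
Rate = 90.36364 mg/hr ÷ 8.928571 mg/mL = 10.12073 mL/hr
Time remaining = 22.74618 mL ÷ 10.12073 mL/hr = 2.247485 hr

2.2 hours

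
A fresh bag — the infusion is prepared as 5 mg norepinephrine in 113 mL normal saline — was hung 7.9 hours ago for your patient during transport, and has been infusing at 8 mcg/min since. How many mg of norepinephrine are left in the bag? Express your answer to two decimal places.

8 mcg/min × 60 min/hr = 480 mcg/hr
Concentration = 5 mg ÷ 113 mL = 0.04424779 mg/mL = 44.24779 mcg/mL
Rate = 480 mcg/hr ÷ 44.24779 mcg/mL = 10.848 mL/hr
Volume infused = 10.848 mL/hr × 7.9 hr = 85.6992 mL
Volume remaining = 113 − 85.6992 = 27.3008 mL
Drug remaining = 27.3008 mL × 44.24779 mcg/mL = 1208 mcg = 1.208 mg

1.21 mg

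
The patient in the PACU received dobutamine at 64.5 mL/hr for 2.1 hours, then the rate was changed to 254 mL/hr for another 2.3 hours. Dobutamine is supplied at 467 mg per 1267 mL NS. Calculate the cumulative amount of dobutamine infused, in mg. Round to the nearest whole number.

265 mg

Concentration = 467 mg ÷ 1267 mL = 0.3685872 mg/mL
Stage 1: 64.5 mL/hr × 2.1 hr = 135.45 mL → 135.45 mL × 0.3685872 mg/mL = 49.92514 mg
Stage 2: 254 mL/hr × 2.3 hr = 584.2 mL → 584.2 mL × 0.3685872 mg/mL = 215.3287 mg
Total = 49.92514 + 215.3287 = 265.2538 mg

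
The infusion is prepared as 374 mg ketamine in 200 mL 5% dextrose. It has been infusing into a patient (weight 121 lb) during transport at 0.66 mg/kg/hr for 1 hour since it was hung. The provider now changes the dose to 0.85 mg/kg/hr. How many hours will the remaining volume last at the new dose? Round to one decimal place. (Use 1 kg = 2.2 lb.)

Initial rate:
Weight = 121 lb ÷ 2.2 lb/kg = 55 kg
Dose = 0.66 mg/kg/hr × 55 kg = 36.3 mg/hr
Concentration = 374 mg ÷ 200 mL = 1.87 mg/mL
Rate = 36.3 mg/hr ÷ 1.87 mg/mL = 19.41176 mL/hr
Volume infused so far = 19.41176 mL/hr × 1 hr = 19.41176 mL
Volume remaining = 200 − 19.41176 = 180.5882 mL
New rate:
Dose = 0.85 mg/kg/hr × 55 kg = 46.75 mg/hr
Rate = 46.75 mg/hr ÷ 1.87 mg/mL = 25 mL/hr
Time remaining = 180.5882 mL ÷ 25 mL/hr = 7.223529 hr

7.2 hours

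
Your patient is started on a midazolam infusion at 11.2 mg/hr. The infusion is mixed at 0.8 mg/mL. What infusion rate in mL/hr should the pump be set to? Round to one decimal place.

Rate = 11.2 mg/hr ÷ 0.8 mg/mL = 14 mL/hr

14.0 mL/hr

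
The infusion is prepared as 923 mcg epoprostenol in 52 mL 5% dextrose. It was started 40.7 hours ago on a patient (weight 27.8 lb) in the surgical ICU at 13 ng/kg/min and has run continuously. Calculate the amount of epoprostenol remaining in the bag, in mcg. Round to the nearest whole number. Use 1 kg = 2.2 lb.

522 mcg

Weight = 27.8 lb ÷ 2.2 lb/kg = 12.63636 kg
Dose = 13 ng/kg/min × 12.63636 kg = 164.2727 ng/min
164.2727 ng/min × 60 min/hr = 9856.364 ng/hr
Concentration = 923 mcg ÷ 52 mL = 17.75 mcg/mL = 17750 ng/mL
Rate = 9856.364 ng/hr ÷ 17750 ng/mL = 0.5552881 mL/hr
Volume infused = 0.5552881 mL/hr × 40.7 hr = 22.60023 mL
Volume remaining = 52 − 22.60023 = 29.39977 mL
Drug remaining = 29.39977 mL × 17750 ng/mL = 521846 ng = 521.846 mcg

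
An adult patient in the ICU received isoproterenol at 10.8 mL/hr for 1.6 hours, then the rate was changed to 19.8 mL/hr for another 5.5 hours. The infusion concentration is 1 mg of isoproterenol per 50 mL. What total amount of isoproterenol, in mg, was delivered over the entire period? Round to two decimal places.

2.52 mg

Concentration = 1 mg ÷ 50 mL = 0.02 mg/mL
Stage 1: 10.8 mL/hr × 1.6 hr = 17.28 mL → 17.28 mL × 0.02 mg/mL = 0.3456 mg
Stage 2: 19.8 mL/hr × 5.5 hr = 108.9 mL → 108.9 mL × 0.02 mg/mL = 2.178 mg
Total = 0.3456 + 2.178 = 2.5236 mg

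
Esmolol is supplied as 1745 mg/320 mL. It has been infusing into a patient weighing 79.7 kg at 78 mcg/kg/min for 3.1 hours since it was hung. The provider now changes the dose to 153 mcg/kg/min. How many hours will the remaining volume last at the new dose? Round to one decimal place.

Initial rate:
Dose = 78 mcg/kg/min × 79.7 kg = 6216.6 mcg/min
6216.6 mcg/min × 60 min/hr = 372996 mcg/hr
Concentration = 1745 mg ÷ 320 mL = 5.453125 mg/mL = 5453.125 mcg/mL
Rate = 372996 mcg/hr ÷ 5453.125 mcg/mL = 68.40041 mL/hr
Volume infused so far = 68.40041 mL/hr × 3.1 hr = 212.0413 mL
Volume remaining = 320 − 212.0413 = 107.9587 mL
New rate:
Dose = 153 mcg/kg/min × 79.7 kg = 12194.1 mcg/min
12194.1 mcg/min × 60 min/hr = 731646 mcg/hr
Rate = 731646 mcg/hr ÷ 5453.125 mcg/mL = 134.17 mL/hr
Time remaining = 107.9587 mL ÷ 134.17 mL/hr = 0.804641 hr

0.8 hours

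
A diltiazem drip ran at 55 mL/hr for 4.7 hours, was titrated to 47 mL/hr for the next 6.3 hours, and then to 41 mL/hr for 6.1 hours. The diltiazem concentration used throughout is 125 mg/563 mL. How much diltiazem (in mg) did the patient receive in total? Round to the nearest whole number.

179 mg

Concentration = 125 mg ÷ 563 mL = 0.2220249 mg/mL
Stage 1: 55 mL/hr × 4.7 hr = 258.5 mL → 258.5 mL × 0.2220249 mg/mL = 57.39343 mg
Stage 2: 47 mL/hr × 6.3 hr = 296.1 mL → 296.1 mL × 0.2220249 mg/mL = 65.74156 mg
Stage 3: 41 mL/hr × 6.1 hr = 250.1 mL → 250.1 mL × 0.2220249 mg/mL = 55.52842 mg
Total = 57.39343 + 65.74156 + 55.52842 = 178.6634 mg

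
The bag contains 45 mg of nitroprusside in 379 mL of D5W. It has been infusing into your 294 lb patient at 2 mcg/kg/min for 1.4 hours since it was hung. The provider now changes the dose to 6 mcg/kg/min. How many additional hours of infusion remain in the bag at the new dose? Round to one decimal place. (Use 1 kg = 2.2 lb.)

0.5 hours

Initial rate:
Weight = 294 lb ÷ 2.2 lb/kg = 133.6364 kg
Dose = 2 mcg/kg/min × 133.6364 kg = 267.2727 mcg/min
267.2727 mcg/min × 60 min/hr = 16036.36 mcg/hr
Concentration = 45 mg ÷ 379 mL = 0.1187335 mg/mL = 118.7335 mcg/mL
Rate = 16036.36 mcg/hr ÷ 118.7335 mcg/mL = 135.0618 mL/hr
Volume infused so far = 135.0618 mL/hr × 1.4 hr = 189.0865 mL
Volume remaining = 379 − 189.0865 = 189.9135 mL
New rate:
Dose = 6 mcg/kg/min × 133.6364 kg = 801.8182 mcg/min
801.8182 mcg/min × 60 min/hr = 48109.09 mcg/hr
Rate = 48109.09 mcg/hr ÷ 118.7335 mcg/mL = 405.1855 mL/hr
Time remaining = 189.9135 mL ÷ 405.1855 mL/hr = 0.4687075 hr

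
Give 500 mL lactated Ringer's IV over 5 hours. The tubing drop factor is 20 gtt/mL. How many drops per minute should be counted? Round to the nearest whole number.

500 mL ÷ (5 hr × 60 = 300 min) = 1.666667 mL/min
1.666667 mL/min × 20 gtt/mL = 33.33333 gtt/min

33 gtt/min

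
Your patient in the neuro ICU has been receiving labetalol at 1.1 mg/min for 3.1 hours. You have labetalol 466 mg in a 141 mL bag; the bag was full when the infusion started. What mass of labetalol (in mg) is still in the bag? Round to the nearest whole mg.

1.1 mg/min × 60 min/hr = 66 mg/hr
Concentration = 466 mg ÷ 141 mL = 3.304965 mg/mL
Rate = 66 mg/hr ÷ 3.304965 mg/mL = 19.96996 mL/hr
Volume infused = 19.96996 mL/hr × 3.1 hr = 61.90687 mL
Volume remaining = 141 − 61.90687 = 79.09313 mL
Drug remaining = 79.09313 mL × 3.304965 mg/mL = 261.4 mg

261 mg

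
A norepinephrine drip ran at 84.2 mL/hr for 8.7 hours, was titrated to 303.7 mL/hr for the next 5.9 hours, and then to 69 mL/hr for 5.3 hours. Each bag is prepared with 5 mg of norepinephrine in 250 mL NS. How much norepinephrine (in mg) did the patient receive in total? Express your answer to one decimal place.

57.8 mg

Concentration = 5 mg ÷ 250 mL = 0.02 mg/mL
Stage 1: 84.2 mL/hr × 8.7 hr = 732.54 mL → 732.54 mL × 0.02 mg/mL = 14.6508 mg
Stage 2: 303.7 mL/hr × 5.9 hr = 1791.83 mL → 1791.83 mL × 0.02 mg/mL = 35.8366 mg
Stage 3: 69 mL/hr × 5.3 hr = 365.7 mL → 365.7 mL × 0.02 mg/mL = 7.314 mg
Total = 14.6508 + 35.8366 + 7.314 = 57.8014 mg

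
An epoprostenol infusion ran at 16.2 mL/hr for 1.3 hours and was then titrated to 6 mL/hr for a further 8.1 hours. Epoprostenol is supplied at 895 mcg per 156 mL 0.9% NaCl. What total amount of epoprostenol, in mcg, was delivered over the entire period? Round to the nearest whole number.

400 mcg

Concentration = 895 mcg ÷ 156 mL = 5.737179 mcg/mL
Stage 1: 16.2 mL/hr × 1.3 hr = 21.06 mL → 21.06 mL × 5.737179 mcg/mL = 120.825 mcg
Stage 2: 6 mL/hr × 8.1 hr = 48.6 mL → 48.6 mL × 5.737179 mcg/mL = 278.8269 mcg
Total = 120.825 + 278.8269 = 399.6519 mcg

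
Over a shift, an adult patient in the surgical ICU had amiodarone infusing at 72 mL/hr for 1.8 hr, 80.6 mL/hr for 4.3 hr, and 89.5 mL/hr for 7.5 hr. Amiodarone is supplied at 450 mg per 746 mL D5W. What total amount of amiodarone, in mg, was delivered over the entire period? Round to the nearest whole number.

692 mg

Concentration = 450 mg ÷ 746 mL = 0.6032172 mg/mL
Stage 1: 72 mL/hr × 1.8 hr = 129.6 mL → 129.6 mL × 0.6032172 mg/mL = 78.17694 mg
Stage 2: 80.6 mL/hr × 4.3 hr = 346.58 mL → 346.58 mL × 0.6032172 mg/mL = 209.063 mg
Stage 3: 89.5 mL/hr × 7.5 hr = 671.25 mL → 671.25 mL × 0.6032172 mg/mL = 404.9095 mg
Total = 78.17694 + 209.063 + 404.9095 = 692.1495 mg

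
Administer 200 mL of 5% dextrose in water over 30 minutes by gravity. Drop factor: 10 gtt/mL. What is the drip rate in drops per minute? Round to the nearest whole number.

200 mL ÷ (30 min) = 6.666667 mL/min
6.666667 mL/min × 10 gtt/mL = 66.66667 gtt/min

67 gtt/min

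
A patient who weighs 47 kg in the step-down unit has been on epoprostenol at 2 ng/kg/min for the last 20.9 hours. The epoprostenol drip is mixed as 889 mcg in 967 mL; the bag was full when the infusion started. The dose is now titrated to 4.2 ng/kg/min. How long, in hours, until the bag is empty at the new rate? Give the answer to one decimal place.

Initial rate:
Dose = 2 ng/kg/min × 47 kg = 94 ng/min
94 ng/min × 60 min/hr = 5640 ng/hr
Concentration = 889 mcg ÷ 967 mL = 0.9193382 mcg/mL = 919.3382 ng/mL
Rate = 5640 ng/hr ÷ 919.3382 ng/mL = 6.134848 mL/hr
Volume infused so far = 6.134848 mL/hr × 20.9 hr = 128.2183 mL
Volume remaining = 967 − 128.2183 = 838.7817 mL
New rate:
Dose = 4.2 ng/kg/min × 47 kg = 197.4 ng/min
197.4 ng/min × 60 min/hr = 11844 ng/hr
Rate = 11844 ng/hr ÷ 919.3382 ng/mL = 12.88318 mL/hr
Time remaining = 838.7817 mL ÷ 12.88318 mL/hr = 65.10672 hr

65.1 hours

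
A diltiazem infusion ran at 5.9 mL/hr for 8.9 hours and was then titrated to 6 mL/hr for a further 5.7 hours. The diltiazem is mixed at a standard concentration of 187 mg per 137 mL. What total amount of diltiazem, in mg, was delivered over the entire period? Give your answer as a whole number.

Concentration = 187 mg ÷ 137 mL = 1.364964 mg/mL
Stage 1: 5.9 mL/hr × 8.9 hr = 52.51 mL → 52.51 mL × 1.364964 mg/mL = 71.67423 mg
Stage 2: 6 mL/hr × 5.7 hr = 34.2 mL → 34.2 mL × 1.364964 mg/mL = 46.68175 mg
Total = 71.67423 + 46.68175 = 118.356 mg

118 mg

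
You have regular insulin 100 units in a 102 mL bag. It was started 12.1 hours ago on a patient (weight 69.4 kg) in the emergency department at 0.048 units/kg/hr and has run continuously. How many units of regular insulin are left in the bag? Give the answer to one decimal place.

Dose = 0.048 units/kg/hr × 69.4 kg = 3.3312 units/hr
Concentration = 100 units ÷ 102 mL = 0.9803922 units/mL
Rate = 3.3312 units/hr ÷ 0.9803922 units/mL = 3.397824 mL/hr
Volume infused = 3.397824 mL/hr × 12.1 hr = 41.11367 mL
Volume remaining = 102 − 41.11367 = 60.88633 mL
Drug remaining = 60.88633 mL × 0.9803922 units/mL = 59.69248 units

59.7 units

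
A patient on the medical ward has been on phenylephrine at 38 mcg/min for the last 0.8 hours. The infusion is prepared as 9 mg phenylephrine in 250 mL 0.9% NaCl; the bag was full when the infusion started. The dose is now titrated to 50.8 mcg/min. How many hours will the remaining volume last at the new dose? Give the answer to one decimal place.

Initial rate:
38 mcg/min × 60 min/hr = 2280 mcg/hr
Concentration = 9 mg ÷ 250 mL = 0.036 mg/mL = 36 mcg/mL
Rate = 2280 mcg/hr ÷ 36 mcg/mL = 63.33333 mL/hr
Volume infused so far = 63.33333 mL/hr × 0.8 hr = 50.66667 mL
Volume remaining = 250 − 50.66667 = 199.3333 mL
New rate:
50.8 mcg/min × 60 min/hr = 3048 mcg/hr
Rate = 3048 mcg/hr ÷ 36 mcg/mL = 84.66667 mL/hr
Time remaining = 199.3333 mL ÷ 84.66667 mL/hr = 2.354331 hr

2.4 hours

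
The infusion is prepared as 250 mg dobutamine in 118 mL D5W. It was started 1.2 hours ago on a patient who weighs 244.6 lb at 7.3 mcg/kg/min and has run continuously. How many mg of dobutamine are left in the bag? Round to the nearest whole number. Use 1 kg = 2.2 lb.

Weight = 244.6 lb ÷ 2.2 lb/kg = 111.1818 kg
Dose = 7.3 mcg/kg/min × 111.1818 kg = 811.6273 mcg/min
811.6273 mcg/min × 60 min/hr = 48697.64 mcg/hr
Concentration = 250 mg ÷ 118 mL = 2.118644 mg/mL = 2118.644 mcg/mL
Rate = 48697.64 mcg/hr ÷ 2118.644 mcg/mL = 22.98528 mL/hr
Volume infused = 22.98528 mL/hr × 1.2 hr = 27.58234 mL
Volume remaining = 118 − 27.58234 = 90.41766 mL
Drug remaining = 90.41766 mL × 2118.644 mcg/mL = 191562.8 mcg = 191.5628 mg

192 mg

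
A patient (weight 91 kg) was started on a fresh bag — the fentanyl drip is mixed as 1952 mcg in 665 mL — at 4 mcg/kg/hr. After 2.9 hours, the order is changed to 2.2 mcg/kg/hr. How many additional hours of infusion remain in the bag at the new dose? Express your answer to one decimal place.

Initial rate:
Dose = 4 mcg/kg/hr × 91 kg = 364 mcg/hr
Concentration = 1952 mcg ÷ 665 mL = 2.935338 mcg/mL
Rate = 364 mcg/hr ÷ 2.935338 mcg/mL = 124.0061 mL/hr
Volume infused so far = 124.0061 mL/hr × 2.9 hr = 359.6178 mL
Volume remaining = 665 − 359.6178 = 305.3822 mL
New rate:
Dose = 2.2 mcg/kg/hr × 91 kg = 200.2 mcg/hr
Rate = 200.2 mcg/hr ÷ 2.935338 mcg/mL = 68.20338 mL/hr
Time remaining = 305.3822 mL ÷ 68.20338 mL/hr = 4.477522 hr

4.5 hours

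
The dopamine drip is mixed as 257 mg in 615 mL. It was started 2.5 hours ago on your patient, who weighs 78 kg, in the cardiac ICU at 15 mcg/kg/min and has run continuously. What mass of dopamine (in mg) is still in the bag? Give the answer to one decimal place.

81.5 mg

Dose = 15 mcg/kg/min × 78 kg = 1170 mcg/min
1170 mcg/min × 60 min/hr = 70200 mcg/hr
Concentration = 257 mg ÷ 615 mL = 0.4178862 mg/mL = 417.8862 mcg/mL
Rate = 70200 mcg/hr ÷ 417.8862 mcg/mL = 167.9883 mL/hr
Volume infused = 167.9883 mL/hr × 2.5 hr = 419.9708 mL
Volume remaining = 615 − 419.9708 = 195.0292 mL
Drug remaining = 195.0292 mL × 417.8862 mcg/mL = 81500 mcg = 81.5 mg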